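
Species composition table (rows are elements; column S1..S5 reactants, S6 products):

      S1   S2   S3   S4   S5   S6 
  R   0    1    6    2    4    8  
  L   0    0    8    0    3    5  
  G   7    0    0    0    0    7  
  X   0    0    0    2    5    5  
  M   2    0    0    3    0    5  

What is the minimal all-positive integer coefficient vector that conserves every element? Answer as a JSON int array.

Coefficients: [5, 6, 2, 5, 3, 5]

R: 5·0+6·1+2·6+5·2+3·4 = 40 | 5·8 = 40
L: 5·0+6·0+2·8+5·0+3·3 = 25 | 5·5 = 25
G: 5·7+6·0+2·0+5·0+3·0 = 35 | 5·7 = 35
X: 5·0+6·0+2·0+5·2+3·5 = 25 | 5·5 = 25
M: 5·2+6·0+2·0+5·3+3·0 = 25 | 5·5 = 25
gcd(5,6,2,5,3,5) = 1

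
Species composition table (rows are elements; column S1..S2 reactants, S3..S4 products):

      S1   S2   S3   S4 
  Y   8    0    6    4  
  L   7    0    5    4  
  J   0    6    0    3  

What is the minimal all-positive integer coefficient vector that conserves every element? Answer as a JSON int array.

Coefficients: [4, 1, 4, 2]

Y: 4·8+1·0 = 32 | 4·6+2·4 = 32
L: 4·7+1·0 = 28 | 4·5+2·4 = 28
J: 4·0+1·6 = 6 | 4·0+2·3 = 6
gcd(4,1,4,2) = 1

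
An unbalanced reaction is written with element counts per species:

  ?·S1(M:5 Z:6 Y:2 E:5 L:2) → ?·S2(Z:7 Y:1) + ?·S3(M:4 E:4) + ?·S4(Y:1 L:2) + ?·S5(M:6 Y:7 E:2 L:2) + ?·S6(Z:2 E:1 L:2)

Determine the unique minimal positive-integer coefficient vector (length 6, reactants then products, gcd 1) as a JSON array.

Coefficients: [6, 4, 6, 1, 1, 4]

M: 6·5 = 30 | 4·0+6·4+1·0+1·6+4·0 = 30
Z: 6·6 = 36 | 4·7+6·0+1·0+1·0+4·2 = 36
Y: 6·2 = 12 | 4·1+6·0+1·1+1·7+4·0 = 12
E: 6·5 = 30 | 4·0+6·4+1·0+1·2+4·1 = 30
L: 6·2 = 12 | 4·0+6·0+1·2+1·2+4·2 = 12
gcd(6,4,6,1,1,4) = 1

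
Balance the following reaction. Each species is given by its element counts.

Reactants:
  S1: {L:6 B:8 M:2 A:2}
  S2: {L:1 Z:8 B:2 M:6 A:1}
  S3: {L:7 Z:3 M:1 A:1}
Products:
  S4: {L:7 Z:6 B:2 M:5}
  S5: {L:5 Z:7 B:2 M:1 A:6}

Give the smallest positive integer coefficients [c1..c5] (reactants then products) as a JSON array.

Coefficients: [1, 4, 6, 6, 2]

L: 1·6+4·1+6·7 = 52 | 6·7+2·5 = 52
Z: 1·0+4·8+6·3 = 50 | 6·6+2·7 = 50
B: 1·8+4·2+6·0 = 16 | 6·2+2·2 = 16
M: 1·2+4·6+6·1 = 32 | 6·5+2·1 = 32
A: 1·2+4·1+6·1 = 12 | 6·0+2·6 = 12
gcd(1,4,6,6,2) = 1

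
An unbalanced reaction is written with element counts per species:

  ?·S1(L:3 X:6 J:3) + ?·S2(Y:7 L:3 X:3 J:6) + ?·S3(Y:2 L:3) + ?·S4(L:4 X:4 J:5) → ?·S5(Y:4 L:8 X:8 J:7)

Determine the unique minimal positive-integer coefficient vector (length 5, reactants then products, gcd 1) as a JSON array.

Coefficients: [5, 2, 5, 3, 6]

Y: 5·0+2·7+5·2+3·0 = 24 | 6·4 = 24
L: 5·3+2·3+5·3+3·4 = 48 | 6·8 = 48
X: 5·6+2·3+5·0+3·4 = 48 | 6·8 = 48
J: 5·3+2·6+5·0+3·5 = 42 | 6·7 = 42
gcd(5,2,5,3,6) = 1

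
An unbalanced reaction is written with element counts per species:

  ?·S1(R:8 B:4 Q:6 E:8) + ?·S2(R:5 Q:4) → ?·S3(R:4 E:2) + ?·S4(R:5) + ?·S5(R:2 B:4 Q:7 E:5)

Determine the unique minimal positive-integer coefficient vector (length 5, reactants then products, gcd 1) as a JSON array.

Coefficients: [4, 1, 6, 1, 4]

R: 4·8+1·5 = 37 | 6·4+1·5+4·2 = 37
B: 4·4+1·0 = 16 | 6·0+1·0+4·4 = 16
Q: 4·6+1·4 = 28 | 6·0+1·0+4·7 = 28
E: 4·8+1·0 = 32 | 6·2+1·0+4·5 = 32
gcd(4,1,6,1,4) = 1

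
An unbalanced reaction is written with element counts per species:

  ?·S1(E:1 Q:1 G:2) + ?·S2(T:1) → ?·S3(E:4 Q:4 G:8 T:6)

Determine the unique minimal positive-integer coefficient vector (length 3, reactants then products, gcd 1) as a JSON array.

Coefficients: [4, 6, 1]

E: 4·1+6·0 = 4 | 1·4 = 4
Q: 4·1+6·0 = 4 | 1·4 = 4
G: 4·2+6·0 = 8 | 1·8 = 8
T: 4·0+6·1 = 6 | 1·6 = 6
gcd(4,6,1) = 1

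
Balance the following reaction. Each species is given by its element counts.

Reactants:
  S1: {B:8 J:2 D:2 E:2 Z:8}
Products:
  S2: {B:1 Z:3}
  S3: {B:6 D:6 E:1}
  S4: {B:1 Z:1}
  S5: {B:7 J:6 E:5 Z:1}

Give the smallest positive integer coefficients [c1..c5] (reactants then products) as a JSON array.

B: 3·8 = 24 | 6·1+1·6+5·1+1·7 = 24
J: 3·2 = 6 | 6·0+1·0+5·0+1·6 = 6
D: 3·2 = 6 | 6·0+1·6+5·0+1·0 = 6
E: 3·2 = 6 | 6·0+1·1+5·0+1·5 = 6
Z: 3·8 = 24 | 6·3+1·0+5·1+1·1 = 24
gcd(3,6,1,5,1) = 1

Coefficients: [3, 6, 1, 5, 1]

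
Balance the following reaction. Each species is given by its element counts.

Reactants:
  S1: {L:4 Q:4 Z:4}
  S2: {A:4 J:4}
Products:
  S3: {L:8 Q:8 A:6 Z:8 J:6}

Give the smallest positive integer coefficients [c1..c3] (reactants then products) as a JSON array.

Coefficients: [4, 3, 2]

L: 4·4+3·0 = 16 | 2·8 = 16
Q: 4·4+3·0 = 16 | 2·8 = 16
A: 4·0+3·4 = 12 | 2·6 = 12
Z: 4·4+3·0 = 16 | 2·8 = 16
J: 4·0+3·4 = 12 | 2·6 = 12
gcd(4,3,2) = 1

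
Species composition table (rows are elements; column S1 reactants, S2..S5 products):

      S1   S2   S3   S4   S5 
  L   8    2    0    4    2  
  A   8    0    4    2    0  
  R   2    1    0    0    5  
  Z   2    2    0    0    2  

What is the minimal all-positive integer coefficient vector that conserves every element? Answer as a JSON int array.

Coefficients: [4, 3, 5, 6, 1]

L: 4·8 = 32 | 3·2+5·0+6·4+1·2 = 32
A: 4·8 = 32 | 3·0+5·4+6·2+1·0 = 32
R: 4·2 = 8 | 3·1+5·0+6·0+1·5 = 8
Z: 4·2 = 8 | 3·2+5·0+6·0+1·2 = 8
gcd(4,3,5,6,1) = 1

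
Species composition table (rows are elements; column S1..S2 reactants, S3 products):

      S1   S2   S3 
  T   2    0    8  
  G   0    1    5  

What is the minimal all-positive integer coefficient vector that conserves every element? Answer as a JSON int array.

Coefficients: [4, 5, 1]

T: 4·2+5·0 = 8 | 1·8 = 8
G: 4·0+5·1 = 5 | 1·5 = 5
gcd(4,5,1) = 1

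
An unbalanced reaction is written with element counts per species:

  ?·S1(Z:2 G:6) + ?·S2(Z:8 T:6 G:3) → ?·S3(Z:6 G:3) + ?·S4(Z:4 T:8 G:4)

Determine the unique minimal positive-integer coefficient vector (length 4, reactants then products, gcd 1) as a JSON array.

Z: 2·2+4·8 = 36 | 4·6+3·4 = 36
T: 2·0+4·6 = 24 | 4·0+3·8 = 24
G: 2·6+4·3 = 24 | 4·3+3·4 = 24
gcd(2,4,4,3) = 1

Coefficients: [2, 4, 4, 3]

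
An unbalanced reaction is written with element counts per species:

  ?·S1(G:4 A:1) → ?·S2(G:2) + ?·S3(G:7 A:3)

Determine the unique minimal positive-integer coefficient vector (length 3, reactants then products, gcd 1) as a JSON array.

Coefficients: [6, 5, 2]

G: 6·4 = 24 | 5·2+2·7 = 24
A: 6·1 = 6 | 5·0+2·3 = 6
gcd(6,5,2) = 1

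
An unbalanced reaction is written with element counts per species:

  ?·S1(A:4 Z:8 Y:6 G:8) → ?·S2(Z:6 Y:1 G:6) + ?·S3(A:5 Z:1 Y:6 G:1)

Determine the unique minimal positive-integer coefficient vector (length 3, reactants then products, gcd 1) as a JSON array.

Coefficients: [5, 6, 4]

A: 5·4 = 20 | 6·0+4·5 = 20
Z: 5·8 = 40 | 6·6+4·1 = 40
Y: 5·6 = 30 | 6·1+4·6 = 30
G: 5·8 = 40 | 6·6+4·1 = 40
gcd(5,6,4) = 1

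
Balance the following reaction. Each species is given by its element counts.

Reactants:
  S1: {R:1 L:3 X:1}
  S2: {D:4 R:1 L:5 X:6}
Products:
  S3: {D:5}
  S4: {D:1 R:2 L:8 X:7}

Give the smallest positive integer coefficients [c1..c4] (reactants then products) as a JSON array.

D: 5·0+5·4 = 20 | 3·5+5·1 = 20
R: 5·1+5·1 = 10 | 3·0+5·2 = 10
L: 5·3+5·5 = 40 | 3·0+5·8 = 40
X: 5·1+5·6 = 35 | 3·0+5·7 = 35
gcd(5,5,3,5) = 1

Coefficients: [5, 5, 3, 5]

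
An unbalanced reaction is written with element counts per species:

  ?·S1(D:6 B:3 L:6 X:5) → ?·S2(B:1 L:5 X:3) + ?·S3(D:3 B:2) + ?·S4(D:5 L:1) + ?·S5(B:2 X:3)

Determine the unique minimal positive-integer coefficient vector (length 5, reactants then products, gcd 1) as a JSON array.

D: 3·6 = 18 | 3·0+1·3+3·5+2·0 = 18
B: 3·3 = 9 | 3·1+1·2+3·0+2·2 = 9
L: 3·6 = 18 | 3·5+1·0+3·1+2·0 = 18
X: 3·5 = 15 | 3·3+1·0+3·0+2·3 = 15
gcd(3,3,1,3,2) = 1

Coefficients: [3, 3, 1, 3, 2]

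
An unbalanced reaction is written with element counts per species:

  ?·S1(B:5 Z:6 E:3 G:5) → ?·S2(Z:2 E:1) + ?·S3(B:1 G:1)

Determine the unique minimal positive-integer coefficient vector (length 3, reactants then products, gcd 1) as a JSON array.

Coefficients: [1, 3, 5]

B: 1·5 = 5 | 3·0+5·1 = 5
Z: 1·6 = 6 | 3·2+5·0 = 6
E: 1·3 = 3 | 3·1+5·0 = 3
G: 1·5 = 5 | 3·0+5·1 = 5
gcd(1,3,5) = 1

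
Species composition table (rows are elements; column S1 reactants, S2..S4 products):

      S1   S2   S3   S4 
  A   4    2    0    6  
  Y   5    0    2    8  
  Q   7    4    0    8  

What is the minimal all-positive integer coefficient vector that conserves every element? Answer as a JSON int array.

Coefficients: [4, 5, 6, 1]

A: 4·4 = 16 | 5·2+6·0+1·6 = 16
Y: 4·5 = 20 | 5·0+6·2+1·8 = 20
Q: 4·7 = 28 | 5·4+6·0+1·8 = 28
gcd(4,5,6,1) = 1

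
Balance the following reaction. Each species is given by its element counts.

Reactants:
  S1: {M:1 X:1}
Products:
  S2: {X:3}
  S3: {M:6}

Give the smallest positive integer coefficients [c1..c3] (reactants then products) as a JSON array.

Coefficients: [6, 2, 1]

M: 6·1 = 6 | 2·0+1·6 = 6
X: 6·1 = 6 | 2·3+1·0 = 6
gcd(6,2,1) = 1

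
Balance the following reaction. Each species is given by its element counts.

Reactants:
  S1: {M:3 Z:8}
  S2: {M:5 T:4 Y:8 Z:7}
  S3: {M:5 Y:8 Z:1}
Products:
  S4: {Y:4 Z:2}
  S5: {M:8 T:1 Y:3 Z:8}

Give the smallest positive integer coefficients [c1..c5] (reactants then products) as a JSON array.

Coefficients: [4, 1, 3, 5, 4]

M: 4·3+1·5+3·5 = 32 | 5·0+4·8 = 32
T: 4·0+1·4+3·0 = 4 | 5·0+4·1 = 4
Y: 4·0+1·8+3·8 = 32 | 5·4+4·3 = 32
Z: 4·8+1·7+3·1 = 42 | 5·2+4·8 = 42
gcd(4,1,3,5,4) = 1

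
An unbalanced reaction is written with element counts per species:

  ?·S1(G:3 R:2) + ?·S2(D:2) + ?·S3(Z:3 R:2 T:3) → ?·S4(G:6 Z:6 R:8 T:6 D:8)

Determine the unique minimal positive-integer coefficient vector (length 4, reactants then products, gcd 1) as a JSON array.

Coefficients: [2, 4, 2, 1]

G: 2·3+4·0+2·0 = 6 | 1·6 = 6
Z: 2·0+4·0+2·3 = 6 | 1·6 = 6
R: 2·2+4·0+2·2 = 8 | 1·8 = 8
T: 2·0+4·0+2·3 = 6 | 1·6 = 6
D: 2·0+4·2+2·0 = 8 | 1·8 = 8
gcd(2,4,2,1) = 1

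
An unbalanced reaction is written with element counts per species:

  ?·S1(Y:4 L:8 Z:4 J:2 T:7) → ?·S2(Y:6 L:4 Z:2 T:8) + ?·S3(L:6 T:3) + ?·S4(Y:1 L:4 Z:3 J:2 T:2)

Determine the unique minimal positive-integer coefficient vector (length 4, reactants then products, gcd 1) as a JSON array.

Y: 6·4 = 24 | 3·6+2·0+6·1 = 24
L: 6·8 = 48 | 3·4+2·6+6·4 = 48
Z: 6·4 = 24 | 3·2+2·0+6·3 = 24
J: 6·2 = 12 | 3·0+2·0+6·2 = 12
T: 6·7 = 42 | 3·8+2·3+6·2 = 42
gcd(6,3,2,6) = 1

Coefficients: [6, 3, 2, 6]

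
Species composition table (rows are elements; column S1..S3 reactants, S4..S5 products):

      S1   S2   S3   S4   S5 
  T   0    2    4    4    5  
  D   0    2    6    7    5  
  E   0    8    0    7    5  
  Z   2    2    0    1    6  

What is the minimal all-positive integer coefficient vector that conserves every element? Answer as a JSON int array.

Coefficients: [4, 3, 3, 2, 2]

T: 4·0+3·2+3·4 = 18 | 2·4+2·5 = 18
D: 4·0+3·2+3·6 = 24 | 2·7+2·5 = 24
E: 4·0+3·8+3·0 = 24 | 2·7+2·5 = 24
Z: 4·2+3·2+3·0 = 14 | 2·1+2·6 = 14
gcd(4,3,3,2,2) = 1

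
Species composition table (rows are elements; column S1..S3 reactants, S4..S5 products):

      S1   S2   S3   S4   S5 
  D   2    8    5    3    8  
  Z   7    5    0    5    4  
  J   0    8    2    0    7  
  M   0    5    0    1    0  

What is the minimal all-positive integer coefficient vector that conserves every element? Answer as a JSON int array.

D: 4·2+1·8+3·5 = 31 | 5·3+2·8 = 31
Z: 4·7+1·5+3·0 = 33 | 5·5+2·4 = 33
J: 4·0+1·8+3·2 = 14 | 5·0+2·7 = 14
M: 4·0+1·5+3·0 = 5 | 5·1+2·0 = 5
gcd(4,1,3,5,2) = 1

Coefficients: [4, 1, 3, 5, 2]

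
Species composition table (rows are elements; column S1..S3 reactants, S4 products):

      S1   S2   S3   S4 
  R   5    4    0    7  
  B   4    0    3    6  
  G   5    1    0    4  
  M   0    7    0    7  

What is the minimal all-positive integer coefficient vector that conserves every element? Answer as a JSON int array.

R: 3·5+5·4+6·0 = 35 | 5·7 = 35
B: 3·4+5·0+6·3 = 30 | 5·6 = 30
G: 3·5+5·1+6·0 = 20 | 5·4 = 20
M: 3·0+5·7+6·0 = 35 | 5·7 = 35
gcd(3,5,6,5) = 1

Coefficients: [3, 5, 6, 5]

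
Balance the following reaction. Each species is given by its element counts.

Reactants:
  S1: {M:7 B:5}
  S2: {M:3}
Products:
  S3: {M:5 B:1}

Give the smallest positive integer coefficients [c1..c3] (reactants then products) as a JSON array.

Coefficients: [1, 6, 5]

M: 1·7+6·3 = 25 | 5·5 = 25
B: 1·5+6·0 = 5 | 5·1 = 5
gcd(1,6,5) = 1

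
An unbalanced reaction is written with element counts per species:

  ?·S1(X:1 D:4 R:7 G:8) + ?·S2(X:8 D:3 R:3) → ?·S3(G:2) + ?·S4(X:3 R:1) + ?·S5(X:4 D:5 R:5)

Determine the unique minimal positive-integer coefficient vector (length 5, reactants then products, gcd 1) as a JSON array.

X: 1·1+2·8 = 17 | 4·0+3·3+2·4 = 17
D: 1·4+2·3 = 10 | 4·0+3·0+2·5 = 10
R: 1·7+2·3 = 13 | 4·0+3·1+2·5 = 13
G: 1·8+2·0 = 8 | 4·2+3·0+2·0 = 8
gcd(1,2,4,3,2) = 1

Coefficients: [1, 2, 4, 3, 2]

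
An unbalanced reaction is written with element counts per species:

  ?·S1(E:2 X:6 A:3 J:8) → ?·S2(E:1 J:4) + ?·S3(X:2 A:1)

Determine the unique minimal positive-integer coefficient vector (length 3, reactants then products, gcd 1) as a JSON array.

E: 1·2 = 2 | 2·1+3·0 = 2
X: 1·6 = 6 | 2·0+3·2 = 6
A: 1·3 = 3 | 2·0+3·1 = 3
J: 1·8 = 8 | 2·4+3·0 = 8
gcd(1,2,3) = 1

Coefficients: [1, 2, 3]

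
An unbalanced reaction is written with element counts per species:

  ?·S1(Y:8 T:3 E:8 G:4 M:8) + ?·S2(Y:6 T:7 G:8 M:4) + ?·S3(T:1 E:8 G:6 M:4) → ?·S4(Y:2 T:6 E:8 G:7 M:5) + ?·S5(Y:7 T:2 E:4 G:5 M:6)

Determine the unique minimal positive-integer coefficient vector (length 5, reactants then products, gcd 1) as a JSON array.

Coefficients: [4, 3, 3, 4, 6]

Y: 4·8+3·6+3·0 = 50 | 4·2+6·7 = 50
T: 4·3+3·7+3·1 = 36 | 4·6+6·2 = 36
E: 4·8+3·0+3·8 = 56 | 4·8+6·4 = 56
G: 4·4+3·8+3·6 = 58 | 4·7+6·5 = 58
M: 4·8+3·4+3·4 = 56 | 4·5+6·6 = 56
gcd(4,3,3,4,6) = 1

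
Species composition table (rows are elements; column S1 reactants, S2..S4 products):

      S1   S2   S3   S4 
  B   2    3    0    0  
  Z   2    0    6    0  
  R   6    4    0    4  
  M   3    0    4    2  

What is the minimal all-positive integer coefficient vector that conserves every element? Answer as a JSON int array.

B: 6·2 = 12 | 4·3+2·0+5·0 = 12
Z: 6·2 = 12 | 4·0+2·6+5·0 = 12
R: 6·6 = 36 | 4·4+2·0+5·4 = 36
M: 6·3 = 18 | 4·0+2·4+5·2 = 18
gcd(6,4,2,5) = 1

Coefficients: [6, 4, 2, 5]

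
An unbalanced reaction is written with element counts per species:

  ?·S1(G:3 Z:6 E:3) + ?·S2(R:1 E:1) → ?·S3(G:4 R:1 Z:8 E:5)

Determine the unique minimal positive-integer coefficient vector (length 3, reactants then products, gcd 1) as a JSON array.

Coefficients: [4, 3, 3]

G: 4·3+3·0 = 12 | 3·4 = 12
R: 4·0+3·1 = 3 | 3·1 = 3
Z: 4·6+3·0 = 24 | 3·8 = 24
E: 4·3+3·1 = 15 | 3·5 = 15
gcd(4,3,3) = 1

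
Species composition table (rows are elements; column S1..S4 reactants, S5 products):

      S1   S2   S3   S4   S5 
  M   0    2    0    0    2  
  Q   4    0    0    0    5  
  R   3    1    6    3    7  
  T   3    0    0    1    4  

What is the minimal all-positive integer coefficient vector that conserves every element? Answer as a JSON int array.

M: 5·0+4·2+1·0+1·0 = 8 | 4·2 = 8
Q: 5·4+4·0+1·0+1·0 = 20 | 4·5 = 20
R: 5·3+4·1+1·6+1·3 = 28 | 4·7 = 28
T: 5·3+4·0+1·0+1·1 = 16 | 4·4 = 16
gcd(5,4,1,1,4) = 1

Coefficients: [5, 4, 1, 1, 4]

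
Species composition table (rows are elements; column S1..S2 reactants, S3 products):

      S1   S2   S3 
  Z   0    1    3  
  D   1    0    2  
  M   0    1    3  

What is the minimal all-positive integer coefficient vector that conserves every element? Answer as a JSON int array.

Coefficients: [2, 3, 1]

Z: 2·0+3·1 = 3 | 1·3 = 3
D: 2·1+3·0 = 2 | 1·2 = 2
M: 2·0+3·1 = 3 | 1·3 = 3
gcd(2,3,1) = 1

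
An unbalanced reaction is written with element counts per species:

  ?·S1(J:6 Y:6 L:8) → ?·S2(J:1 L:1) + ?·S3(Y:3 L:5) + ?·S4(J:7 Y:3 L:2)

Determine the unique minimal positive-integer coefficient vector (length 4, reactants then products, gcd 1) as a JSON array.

Coefficients: [5, 2, 6, 4]

J: 5·6 = 30 | 2·1+6·0+4·7 = 30
Y: 5·6 = 30 | 2·0+6·3+4·3 = 30
L: 5·8 = 40 | 2·1+6·5+4·2 = 40
gcd(5,2,6,4) = 1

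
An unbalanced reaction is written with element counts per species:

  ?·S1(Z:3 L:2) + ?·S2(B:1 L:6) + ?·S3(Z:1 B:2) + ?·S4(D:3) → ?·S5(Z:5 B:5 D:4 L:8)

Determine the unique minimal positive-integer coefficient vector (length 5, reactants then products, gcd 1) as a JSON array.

Z: 3·3+3·0+6·1+4·0 = 15 | 3·5 = 15
B: 3·0+3·1+6·2+4·0 = 15 | 3·5 = 15
D: 3·0+3·0+6·0+4·3 = 12 | 3·4 = 12
L: 3·2+3·6+6·0+4·0 = 24 | 3·8 = 24
gcd(3,3,6,4,3) = 1

Coefficients: [3, 3, 6, 4, 3]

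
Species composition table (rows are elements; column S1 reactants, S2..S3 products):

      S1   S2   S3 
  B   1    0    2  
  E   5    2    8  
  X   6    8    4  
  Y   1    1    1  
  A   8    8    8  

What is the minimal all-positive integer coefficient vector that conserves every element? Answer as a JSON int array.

B: 2·1 = 2 | 1·0+1·2 = 2
E: 2·5 = 10 | 1·2+1·8 = 10
X: 2·6 = 12 | 1·8+1·4 = 12
Y: 2·1 = 2 | 1·1+1·1 = 2
A: 2·8 = 16 | 1·8+1·8 = 16
gcd(2,1,1) = 1

Coefficients: [2, 1, 1]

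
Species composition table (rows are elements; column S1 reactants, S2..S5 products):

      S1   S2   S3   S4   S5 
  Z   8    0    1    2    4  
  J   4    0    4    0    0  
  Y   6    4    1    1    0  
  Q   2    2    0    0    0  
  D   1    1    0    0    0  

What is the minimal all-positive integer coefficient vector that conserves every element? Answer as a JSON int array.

Coefficients: [4, 4, 4, 4, 5]

Z: 4·8 = 32 | 4·0+4·1+4·2+5·4 = 32
J: 4·4 = 16 | 4·0+4·4+4·0+5·0 = 16
Y: 4·6 = 24 | 4·4+4·1+4·1+5·0 = 24
Q: 4·2 = 8 | 4·2+4·0+4·0+5·0 = 8
D: 4·1 = 4 | 4·1+4·0+4·0+5·0 = 4
gcd(4,4,4,4,5) = 1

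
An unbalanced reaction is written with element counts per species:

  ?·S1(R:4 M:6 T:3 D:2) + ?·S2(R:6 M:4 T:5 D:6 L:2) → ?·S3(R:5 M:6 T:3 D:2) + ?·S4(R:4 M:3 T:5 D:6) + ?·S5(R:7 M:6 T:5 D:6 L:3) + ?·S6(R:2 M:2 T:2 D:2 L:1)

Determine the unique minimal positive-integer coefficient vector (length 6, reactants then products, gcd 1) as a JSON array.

R: 5·4+5·6 = 50 | 4·5+2·4+2·7+4·2 = 50
M: 5·6+5·4 = 50 | 4·6+2·3+2·6+4·2 = 50
T: 5·3+5·5 = 40 | 4·3+2·5+2·5+4·2 = 40
D: 5·2+5·6 = 40 | 4·2+2·6+2·6+4·2 = 40
L: 5·0+5·2 = 10 | 4·0+2·0+2·3+4·1 = 10
gcd(5,5,4,2,2,4) = 1

Coefficients: [5, 5, 4, 2, 2, 4]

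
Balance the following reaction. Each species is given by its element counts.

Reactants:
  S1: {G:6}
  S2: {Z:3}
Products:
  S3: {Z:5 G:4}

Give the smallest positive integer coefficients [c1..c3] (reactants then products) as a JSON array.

Coefficients: [2, 5, 3]

Z: 2·0+5·3 = 15 | 3·5 = 15
G: 2·6+5·0 = 12 | 3·4 = 12
gcd(2,5,3) = 1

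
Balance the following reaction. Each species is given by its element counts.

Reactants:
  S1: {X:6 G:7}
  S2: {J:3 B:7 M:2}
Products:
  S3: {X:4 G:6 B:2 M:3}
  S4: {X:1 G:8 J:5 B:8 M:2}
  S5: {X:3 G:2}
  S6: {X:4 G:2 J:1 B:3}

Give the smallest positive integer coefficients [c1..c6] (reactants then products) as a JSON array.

X: 6·6+5·0 = 36 | 2·4+2·1+2·3+5·4 = 36
G: 6·7+5·0 = 42 | 2·6+2·8+2·2+5·2 = 42
J: 6·0+5·3 = 15 | 2·0+2·5+2·0+5·1 = 15
B: 6·0+5·7 = 35 | 2·2+2·8+2·0+5·3 = 35
M: 6·0+5·2 = 10 | 2·3+2·2+2·0+5·0 = 10
gcd(6,5,2,2,2,5) = 1

Coefficients: [6, 5, 2, 2, 2, 5]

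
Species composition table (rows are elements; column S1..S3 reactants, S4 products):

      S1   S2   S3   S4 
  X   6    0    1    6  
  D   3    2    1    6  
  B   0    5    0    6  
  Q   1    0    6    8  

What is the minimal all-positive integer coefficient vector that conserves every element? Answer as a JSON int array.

Coefficients: [4, 6, 6, 5]

X: 4·6+6·0+6·1 = 30 | 5·6 = 30
D: 4·3+6·2+6·1 = 30 | 5·6 = 30
B: 4·0+6·5+6·0 = 30 | 5·6 = 30
Q: 4·1+6·0+6·6 = 40 | 5·8 = 40
gcd(4,6,6,5) = 1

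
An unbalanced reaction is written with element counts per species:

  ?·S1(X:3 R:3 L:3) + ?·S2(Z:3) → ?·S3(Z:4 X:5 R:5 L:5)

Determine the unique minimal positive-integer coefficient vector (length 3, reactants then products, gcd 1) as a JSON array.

Z: 5·0+4·3 = 12 | 3·4 = 12
X: 5·3+4·0 = 15 | 3·5 = 15
R: 5·3+4·0 = 15 | 3·5 = 15
L: 5·3+4·0 = 15 | 3·5 = 15
gcd(5,4,3) = 1

Coefficients: [5, 4, 3]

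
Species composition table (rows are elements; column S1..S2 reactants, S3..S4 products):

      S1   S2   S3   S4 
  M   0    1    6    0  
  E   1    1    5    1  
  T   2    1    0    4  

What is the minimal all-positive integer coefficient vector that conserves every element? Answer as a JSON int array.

Coefficients: [1, 6, 1, 2]

M: 1·0+6·1 = 6 | 1·6+2·0 = 6
E: 1·1+6·1 = 7 | 1·5+2·1 = 7
T: 1·2+6·1 = 8 | 1·0+2·4 = 8
gcd(1,6,1,2) = 1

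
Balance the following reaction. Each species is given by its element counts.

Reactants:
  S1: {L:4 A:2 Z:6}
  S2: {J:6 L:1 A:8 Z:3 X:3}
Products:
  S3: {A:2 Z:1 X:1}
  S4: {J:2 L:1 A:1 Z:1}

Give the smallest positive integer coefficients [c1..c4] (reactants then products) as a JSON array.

J: 1·0+2·6 = 12 | 6·0+6·2 = 12
L: 1·4+2·1 = 6 | 6·0+6·1 = 6
A: 1·2+2·8 = 18 | 6·2+6·1 = 18
Z: 1·6+2·3 = 12 | 6·1+6·1 = 12
X: 1·0+2·3 = 6 | 6·1+6·0 = 6
gcd(1,2,6,6) = 1

Coefficients: [1, 2, 6, 6]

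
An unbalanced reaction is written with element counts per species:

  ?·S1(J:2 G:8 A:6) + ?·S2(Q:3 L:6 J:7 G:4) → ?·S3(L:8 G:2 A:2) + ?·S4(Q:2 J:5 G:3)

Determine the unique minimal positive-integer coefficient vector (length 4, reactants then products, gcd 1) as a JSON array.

Q: 1·0+4·3 = 12 | 3·0+6·2 = 12
L: 1·0+4·6 = 24 | 3·8+6·0 = 24
J: 1·2+4·7 = 30 | 3·0+6·5 = 30
G: 1·8+4·4 = 24 | 3·2+6·3 = 24
A: 1·6+4·0 = 6 | 3·2+6·0 = 6
gcd(1,4,3,6) = 1

Coefficients: [1, 4, 3, 6]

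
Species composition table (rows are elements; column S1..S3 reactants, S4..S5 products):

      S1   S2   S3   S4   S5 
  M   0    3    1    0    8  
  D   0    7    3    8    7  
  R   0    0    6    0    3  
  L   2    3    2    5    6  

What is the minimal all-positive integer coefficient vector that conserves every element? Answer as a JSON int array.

Coefficients: [5, 5, 1, 3, 2]

M: 5·0+5·3+1·1 = 16 | 3·0+2·8 = 16
D: 5·0+5·7+1·3 = 38 | 3·8+2·7 = 38
R: 5·0+5·0+1·6 = 6 | 3·0+2·3 = 6
L: 5·2+5·3+1·2 = 27 | 3·5+2·6 = 27
gcd(5,5,1,3,2) = 1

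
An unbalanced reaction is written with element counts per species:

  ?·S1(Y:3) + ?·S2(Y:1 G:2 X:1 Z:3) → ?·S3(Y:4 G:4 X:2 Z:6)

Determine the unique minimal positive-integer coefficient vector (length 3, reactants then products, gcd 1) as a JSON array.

Y: 2·3+6·1 = 12 | 3·4 = 12
G: 2·0+6·2 = 12 | 3·4 = 12
X: 2·0+6·1 = 6 | 3·2 = 6
Z: 2·0+6·3 = 18 | 3·6 = 18
gcd(2,6,3) = 1

Coefficients: [2, 6, 3]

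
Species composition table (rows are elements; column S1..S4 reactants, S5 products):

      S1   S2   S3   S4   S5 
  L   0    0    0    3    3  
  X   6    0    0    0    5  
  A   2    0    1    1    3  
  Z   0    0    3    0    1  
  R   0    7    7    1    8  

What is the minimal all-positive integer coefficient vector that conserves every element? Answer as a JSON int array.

Coefficients: [5, 4, 2, 6, 6]

L: 5·0+4·0+2·0+6·3 = 18 | 6·3 = 18
X: 5·6+4·0+2·0+6·0 = 30 | 6·5 = 30
A: 5·2+4·0+2·1+6·1 = 18 | 6·3 = 18
Z: 5·0+4·0+2·3+6·0 = 6 | 6·1 = 6
R: 5·0+4·7+2·7+6·1 = 48 | 6·8 = 48
gcd(5,4,2,6,6) = 1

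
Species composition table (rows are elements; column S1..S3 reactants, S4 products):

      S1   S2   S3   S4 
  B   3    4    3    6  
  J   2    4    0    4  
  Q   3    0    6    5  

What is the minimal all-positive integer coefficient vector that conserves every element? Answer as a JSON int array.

Coefficients: [6, 3, 2, 6]

B: 6·3+3·4+2·3 = 36 | 6·6 = 36
J: 6·2+3·4+2·0 = 24 | 6·4 = 24
Q: 6·3+3·0+2·6 = 30 | 6·5 = 30
gcd(6,3,2,6) = 1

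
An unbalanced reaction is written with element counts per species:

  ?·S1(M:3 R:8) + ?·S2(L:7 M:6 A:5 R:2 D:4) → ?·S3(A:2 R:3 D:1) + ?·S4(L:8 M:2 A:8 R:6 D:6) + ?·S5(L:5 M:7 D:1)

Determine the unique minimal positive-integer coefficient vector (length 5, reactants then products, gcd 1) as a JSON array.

Coefficients: [2, 4, 6, 1, 4]

L: 2·0+4·7 = 28 | 6·0+1·8+4·5 = 28
M: 2·3+4·6 = 30 | 6·0+1·2+4·7 = 30
A: 2·0+4·5 = 20 | 6·2+1·8+4·0 = 20
R: 2·8+4·2 = 24 | 6·3+1·6+4·0 = 24
D: 2·0+4·4 = 16 | 6·1+1·6+4·1 = 16
gcd(2,4,6,1,4) = 1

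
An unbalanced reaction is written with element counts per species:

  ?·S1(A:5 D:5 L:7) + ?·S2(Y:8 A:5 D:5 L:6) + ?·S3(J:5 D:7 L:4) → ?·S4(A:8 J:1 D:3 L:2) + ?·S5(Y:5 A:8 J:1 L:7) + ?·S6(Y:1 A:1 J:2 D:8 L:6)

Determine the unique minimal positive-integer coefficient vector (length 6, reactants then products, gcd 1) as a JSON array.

Coefficients: [4, 2, 3, 1, 2, 6]

Y: 4·0+2·8+3·0 = 16 | 1·0+2·5+6·1 = 16
A: 4·5+2·5+3·0 = 30 | 1·8+2·8+6·1 = 30
J: 4·0+2·0+3·5 = 15 | 1·1+2·1+6·2 = 15
D: 4·5+2·5+3·7 = 51 | 1·3+2·0+6·8 = 51
L: 4·7+2·6+3·4 = 52 | 1·2+2·7+6·6 = 52
gcd(4,2,3,1,2,6) = 1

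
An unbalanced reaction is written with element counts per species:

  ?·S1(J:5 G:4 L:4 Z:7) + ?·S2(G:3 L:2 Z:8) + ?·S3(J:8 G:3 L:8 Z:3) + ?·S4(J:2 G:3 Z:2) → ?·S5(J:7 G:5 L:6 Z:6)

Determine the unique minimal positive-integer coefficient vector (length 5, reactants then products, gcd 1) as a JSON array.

J: 1·5+1·0+3·8+3·2 = 35 | 5·7 = 35
G: 1·4+1·3+3·3+3·3 = 25 | 5·5 = 25
L: 1·4+1·2+3·8+3·0 = 30 | 5·6 = 30
Z: 1·7+1·8+3·3+3·2 = 30 | 5·6 = 30
gcd(1,1,3,3,5) = 1

Coefficients: [1, 1, 3, 3, 5]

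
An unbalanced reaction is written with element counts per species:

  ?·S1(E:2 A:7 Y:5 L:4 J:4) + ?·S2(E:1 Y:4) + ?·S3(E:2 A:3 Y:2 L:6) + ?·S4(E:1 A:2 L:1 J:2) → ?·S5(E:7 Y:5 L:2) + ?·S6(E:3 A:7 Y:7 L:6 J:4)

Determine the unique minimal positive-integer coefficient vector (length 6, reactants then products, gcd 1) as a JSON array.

Coefficients: [2, 6, 3, 6, 1, 5]

E: 2·2+6·1+3·2+6·1 = 22 | 1·7+5·3 = 22
A: 2·7+6·0+3·3+6·2 = 35 | 1·0+5·7 = 35
Y: 2·5+6·4+3·2+6·0 = 40 | 1·5+5·7 = 40
L: 2·4+6·0+3·6+6·1 = 32 | 1·2+5·6 = 32
J: 2·4+6·0+3·0+6·2 = 20 | 1·0+5·4 = 20
gcd(2,6,3,6,1,5) = 1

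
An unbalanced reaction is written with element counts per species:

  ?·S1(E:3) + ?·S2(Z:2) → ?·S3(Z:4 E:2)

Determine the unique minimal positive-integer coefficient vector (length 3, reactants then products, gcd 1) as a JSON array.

Z: 2·0+6·2 = 12 | 3·4 = 12
E: 2·3+6·0 = 6 | 3·2 = 6
gcd(2,6,3) = 1

Coefficients: [2, 6, 3]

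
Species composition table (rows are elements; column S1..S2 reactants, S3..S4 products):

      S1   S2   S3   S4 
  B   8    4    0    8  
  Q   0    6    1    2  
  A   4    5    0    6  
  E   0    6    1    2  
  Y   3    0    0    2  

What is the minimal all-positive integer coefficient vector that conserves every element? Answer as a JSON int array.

B: 2·8+2·4 = 24 | 6·0+3·8 = 24
Q: 2·0+2·6 = 12 | 6·1+3·2 = 12
A: 2·4+2·5 = 18 | 6·0+3·6 = 18
E: 2·0+2·6 = 12 | 6·1+3·2 = 12
Y: 2·3+2·0 = 6 | 6·0+3·2 = 6
gcd(2,2,6,3) = 1

Coefficients: [2, 2, 6, 3]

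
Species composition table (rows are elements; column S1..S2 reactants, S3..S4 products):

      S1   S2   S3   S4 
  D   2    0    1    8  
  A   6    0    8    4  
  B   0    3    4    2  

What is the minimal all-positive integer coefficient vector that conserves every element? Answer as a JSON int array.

Coefficients: [6, 6, 4, 1]

D: 6·2+6·0 = 12 | 4·1+1·8 = 12
A: 6·6+6·0 = 36 | 4·8+1·4 = 36
B: 6·0+6·3 = 18 | 4·4+1·2 = 18
gcd(6,6,4,1) = 1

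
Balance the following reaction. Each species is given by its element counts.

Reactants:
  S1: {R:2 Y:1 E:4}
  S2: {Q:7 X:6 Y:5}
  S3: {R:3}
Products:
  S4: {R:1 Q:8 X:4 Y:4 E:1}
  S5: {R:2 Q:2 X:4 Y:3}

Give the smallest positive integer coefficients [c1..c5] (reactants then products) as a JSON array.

Coefficients: [1, 6, 4, 4, 5]

R: 1·2+6·0+4·3 = 14 | 4·1+5·2 = 14
Q: 1·0+6·7+4·0 = 42 | 4·8+5·2 = 42
X: 1·0+6·6+4·0 = 36 | 4·4+5·4 = 36
Y: 1·1+6·5+4·0 = 31 | 4·4+5·3 = 31
E: 1·4+6·0+4·0 = 4 | 4·1+5·0 = 4
gcd(1,6,4,4,5) = 1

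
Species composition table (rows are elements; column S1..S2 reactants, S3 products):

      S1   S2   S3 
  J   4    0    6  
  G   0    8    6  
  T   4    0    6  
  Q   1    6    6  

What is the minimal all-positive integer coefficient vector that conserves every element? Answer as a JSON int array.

J: 6·4+3·0 = 24 | 4·6 = 24
G: 6·0+3·8 = 24 | 4·6 = 24
T: 6·4+3·0 = 24 | 4·6 = 24
Q: 6·1+3·6 = 24 | 4·6 = 24
gcd(6,3,4) = 1

Coefficients: [6, 3, 4]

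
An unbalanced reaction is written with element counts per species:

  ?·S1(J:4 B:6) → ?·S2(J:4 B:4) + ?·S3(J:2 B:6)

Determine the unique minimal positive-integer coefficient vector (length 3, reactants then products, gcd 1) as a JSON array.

J: 4·4 = 16 | 3·4+2·2 = 16
B: 4·6 = 24 | 3·4+2·6 = 24
gcd(4,3,2) = 1

Coefficients: [4, 3, 2]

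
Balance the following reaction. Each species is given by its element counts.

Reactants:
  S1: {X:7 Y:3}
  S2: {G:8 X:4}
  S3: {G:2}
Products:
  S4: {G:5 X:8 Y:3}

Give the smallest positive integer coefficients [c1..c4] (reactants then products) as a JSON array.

G: 4·0+1·8+6·2 = 20 | 4·5 = 20
X: 4·7+1·4+6·0 = 32 | 4·8 = 32
Y: 4·3+1·0+6·0 = 12 | 4·3 = 12
gcd(4,1,6,4) = 1

Coefficients: [4, 1, 6, 4]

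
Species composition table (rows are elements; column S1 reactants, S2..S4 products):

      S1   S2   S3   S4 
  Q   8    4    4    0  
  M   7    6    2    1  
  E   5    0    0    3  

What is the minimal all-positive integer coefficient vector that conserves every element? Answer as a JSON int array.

Coefficients: [3, 1, 5, 5]

Q: 3·8 = 24 | 1·4+5·4+5·0 = 24
M: 3·7 = 21 | 1·6+5·2+5·1 = 21
E: 3·5 = 15 | 1·0+5·0+5·3 = 15
gcd(3,1,5,5) = 1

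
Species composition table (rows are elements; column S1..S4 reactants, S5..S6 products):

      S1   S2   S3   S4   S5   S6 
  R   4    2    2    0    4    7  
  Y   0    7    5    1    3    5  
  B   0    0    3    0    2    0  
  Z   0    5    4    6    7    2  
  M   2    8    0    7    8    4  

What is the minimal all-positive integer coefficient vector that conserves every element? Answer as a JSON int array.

R: 5·4+1·2+2·2+2·0 = 26 | 3·4+2·7 = 26
Y: 5·0+1·7+2·5+2·1 = 19 | 3·3+2·5 = 19
B: 5·0+1·0+2·3+2·0 = 6 | 3·2+2·0 = 6
Z: 5·0+1·5+2·4+2·6 = 25 | 3·7+2·2 = 25
M: 5·2+1·8+2·0+2·7 = 32 | 3·8+2·4 = 32
gcd(5,1,2,2,3,2) = 1

Coefficients: [5, 1, 2, 2, 3, 2]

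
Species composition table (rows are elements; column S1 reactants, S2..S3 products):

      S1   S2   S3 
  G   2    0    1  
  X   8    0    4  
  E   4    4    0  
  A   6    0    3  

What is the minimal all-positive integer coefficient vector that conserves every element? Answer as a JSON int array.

G: 1·2 = 2 | 1·0+2·1 = 2
X: 1·8 = 8 | 1·0+2·4 = 8
E: 1·4 = 4 | 1·4+2·0 = 4
A: 1·6 = 6 | 1·0+2·3 = 6
gcd(1,1,2) = 1

Coefficients: [1, 1, 2]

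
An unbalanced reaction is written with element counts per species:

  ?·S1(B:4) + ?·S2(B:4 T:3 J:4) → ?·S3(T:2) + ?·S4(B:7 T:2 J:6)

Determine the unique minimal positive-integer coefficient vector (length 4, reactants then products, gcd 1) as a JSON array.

Coefficients: [1, 6, 5, 4]

B: 1·4+6·4 = 28 | 5·0+4·7 = 28
T: 1·0+6·3 = 18 | 5·2+4·2 = 18
J: 1·0+6·4 = 24 | 5·0+4·6 = 24
gcd(1,6,5,4) = 1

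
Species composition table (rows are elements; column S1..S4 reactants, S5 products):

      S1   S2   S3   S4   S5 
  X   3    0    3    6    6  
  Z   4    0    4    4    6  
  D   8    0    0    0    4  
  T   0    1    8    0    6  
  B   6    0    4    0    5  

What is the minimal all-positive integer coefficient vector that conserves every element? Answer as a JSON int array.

Coefficients: [1, 4, 1, 1, 2]

X: 1·3+4·0+1·3+1·6 = 12 | 2·6 = 12
Z: 1·4+4·0+1·4+1·4 = 12 | 2·6 = 12
D: 1·8+4·0+1·0+1·0 = 8 | 2·4 = 8
T: 1·0+4·1+1·8+1·0 = 12 | 2·6 = 12
B: 1·6+4·0+1·4+1·0 = 10 | 2·5 = 10
gcd(1,4,1,1,2) = 1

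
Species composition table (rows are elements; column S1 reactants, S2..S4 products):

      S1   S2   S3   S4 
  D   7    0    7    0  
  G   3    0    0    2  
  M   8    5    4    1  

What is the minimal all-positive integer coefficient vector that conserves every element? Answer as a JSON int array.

D: 2·7 = 14 | 1·0+2·7+3·0 = 14
G: 2·3 = 6 | 1·0+2·0+3·2 = 6
M: 2·8 = 16 | 1·5+2·4+3·1 = 16
gcd(2,1,2,3) = 1

Coefficients: [2, 1, 2, 3]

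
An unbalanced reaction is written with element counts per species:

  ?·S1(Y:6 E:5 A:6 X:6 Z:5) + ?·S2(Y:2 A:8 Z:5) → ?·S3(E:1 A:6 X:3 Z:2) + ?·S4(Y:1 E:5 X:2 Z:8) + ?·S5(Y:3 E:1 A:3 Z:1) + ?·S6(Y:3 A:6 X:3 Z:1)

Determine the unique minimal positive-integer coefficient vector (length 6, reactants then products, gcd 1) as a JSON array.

Y: 4·6+3·2 = 30 | 1·0+3·1+4·3+5·3 = 30
E: 4·5+3·0 = 20 | 1·1+3·5+4·1+5·0 = 20
A: 4·6+3·8 = 48 | 1·6+3·0+4·3+5·6 = 48
X: 4·6+3·0 = 24 | 1·3+3·2+4·0+5·3 = 24
Z: 4·5+3·5 = 35 | 1·2+3·8+4·1+5·1 = 35
gcd(4,3,1,3,4,5) = 1

Coefficients: [4, 3, 1, 3, 4, 5]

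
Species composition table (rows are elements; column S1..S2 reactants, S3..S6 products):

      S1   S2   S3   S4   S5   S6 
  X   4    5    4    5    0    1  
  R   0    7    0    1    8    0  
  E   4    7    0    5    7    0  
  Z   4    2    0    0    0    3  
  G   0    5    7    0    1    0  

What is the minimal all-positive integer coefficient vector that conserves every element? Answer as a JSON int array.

X: 2·4+5·5 = 33 | 3·4+3·5+4·0+6·1 = 33
R: 2·0+5·7 = 35 | 3·0+3·1+4·8+6·0 = 35
E: 2·4+5·7 = 43 | 3·0+3·5+4·7+6·0 = 43
Z: 2·4+5·2 = 18 | 3·0+3·0+4·0+6·3 = 18
G: 2·0+5·5 = 25 | 3·7+3·0+4·1+6·0 = 25
gcd(2,5,3,3,4,6) = 1

Coefficients: [2, 5, 3, 3, 4, 6]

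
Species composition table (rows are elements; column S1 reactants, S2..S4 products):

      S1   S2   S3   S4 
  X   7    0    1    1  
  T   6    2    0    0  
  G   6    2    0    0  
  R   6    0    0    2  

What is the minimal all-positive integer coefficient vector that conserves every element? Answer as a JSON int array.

X: 1·7 = 7 | 3·0+4·1+3·1 = 7
T: 1·6 = 6 | 3·2+4·0+3·0 = 6
G: 1·6 = 6 | 3·2+4·0+3·0 = 6
R: 1·6 = 6 | 3·0+4·0+3·2 = 6
gcd(1,3,4,3) = 1

Coefficients: [1, 3, 4, 3]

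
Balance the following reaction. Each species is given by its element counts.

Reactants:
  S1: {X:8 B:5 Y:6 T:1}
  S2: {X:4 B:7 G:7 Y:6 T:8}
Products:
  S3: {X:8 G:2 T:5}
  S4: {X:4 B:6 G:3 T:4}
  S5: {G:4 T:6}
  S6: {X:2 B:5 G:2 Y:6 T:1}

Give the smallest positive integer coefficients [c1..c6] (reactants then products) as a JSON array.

X: 1·8+3·4 = 20 | 1·8+1·4+2·0+4·2 = 20
B: 1·5+3·7 = 26 | 1·0+1·6+2·0+4·5 = 26
G: 1·0+3·7 = 21 | 1·2+1·3+2·4+4·2 = 21
Y: 1·6+3·6 = 24 | 1·0+1·0+2·0+4·6 = 24
T: 1·1+3·8 = 25 | 1·5+1·4+2·6+4·1 = 25
gcd(1,3,1,1,2,4) = 1

Coefficients: [1, 3, 1, 1, 2, 4]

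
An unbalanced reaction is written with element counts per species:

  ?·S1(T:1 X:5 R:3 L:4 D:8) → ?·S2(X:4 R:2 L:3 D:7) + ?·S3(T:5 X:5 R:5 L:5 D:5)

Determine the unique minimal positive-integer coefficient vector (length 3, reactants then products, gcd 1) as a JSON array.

Coefficients: [5, 5, 1]

T: 5·1 = 5 | 5·0+1·5 = 5
X: 5·5 = 25 | 5·4+1·5 = 25
R: 5·3 = 15 | 5·2+1·5 = 15
L: 5·4 = 20 | 5·3+1·5 = 20
D: 5·8 = 40 | 5·7+1·5 = 40
gcd(5,5,1) = 1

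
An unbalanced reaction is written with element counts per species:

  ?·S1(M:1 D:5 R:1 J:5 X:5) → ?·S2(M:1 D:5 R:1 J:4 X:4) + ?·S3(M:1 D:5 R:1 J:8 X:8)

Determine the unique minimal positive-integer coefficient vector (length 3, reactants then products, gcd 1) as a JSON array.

Coefficients: [4, 3, 1]

M: 4·1 = 4 | 3·1+1·1 = 4
D: 4·5 = 20 | 3·5+1·5 = 20
R: 4·1 = 4 | 3·1+1·1 = 4
J: 4·5 = 20 | 3·4+1·8 = 20
X: 4·5 = 20 | 3·4+1·8 = 20
gcd(4,3,1) = 1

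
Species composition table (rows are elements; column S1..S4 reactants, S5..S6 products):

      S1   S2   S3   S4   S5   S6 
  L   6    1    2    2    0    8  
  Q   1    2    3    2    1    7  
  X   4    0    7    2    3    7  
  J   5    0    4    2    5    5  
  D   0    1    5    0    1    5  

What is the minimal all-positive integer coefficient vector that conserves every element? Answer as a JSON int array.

L: 2·6+6·1+2·2+1·2 = 24 | 1·0+3·8 = 24
Q: 2·1+6·2+2·3+1·2 = 22 | 1·1+3·7 = 22
X: 2·4+6·0+2·7+1·2 = 24 | 1·3+3·7 = 24
J: 2·5+6·0+2·4+1·2 = 20 | 1·5+3·5 = 20
D: 2·0+6·1+2·5+1·0 = 16 | 1·1+3·5 = 16
gcd(2,6,2,1,1,3) = 1

Coefficients: [2, 6, 2, 1, 1, 3]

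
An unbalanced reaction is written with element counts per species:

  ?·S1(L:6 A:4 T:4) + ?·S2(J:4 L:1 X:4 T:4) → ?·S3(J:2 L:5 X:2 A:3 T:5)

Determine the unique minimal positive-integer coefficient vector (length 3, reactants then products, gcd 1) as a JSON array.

Coefficients: [3, 2, 4]

J: 3·0+2·4 = 8 | 4·2 = 8
L: 3·6+2·1 = 20 | 4·5 = 20
X: 3·0+2·4 = 8 | 4·2 = 8
A: 3·4+2·0 = 12 | 4·3 = 12
T: 3·4+2·4 = 20 | 4·5 = 20
gcd(3,2,4) = 1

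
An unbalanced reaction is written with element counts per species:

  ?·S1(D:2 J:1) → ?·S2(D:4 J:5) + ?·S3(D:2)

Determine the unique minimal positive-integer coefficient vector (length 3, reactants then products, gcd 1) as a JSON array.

Coefficients: [5, 1, 3]

D: 5·2 = 10 | 1·4+3·2 = 10
J: 5·1 = 5 | 1·5+3·0 = 5
gcd(5,1,3) = 1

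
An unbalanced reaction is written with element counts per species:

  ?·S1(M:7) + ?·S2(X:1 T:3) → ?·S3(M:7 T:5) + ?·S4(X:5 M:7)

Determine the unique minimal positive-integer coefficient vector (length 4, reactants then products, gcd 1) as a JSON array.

X: 4·0+5·1 = 5 | 3·0+1·5 = 5
M: 4·7+5·0 = 28 | 3·7+1·7 = 28
T: 4·0+5·3 = 15 | 3·5+1·0 = 15
gcd(4,5,3,1) = 1

Coefficients: [4, 5, 3, 1]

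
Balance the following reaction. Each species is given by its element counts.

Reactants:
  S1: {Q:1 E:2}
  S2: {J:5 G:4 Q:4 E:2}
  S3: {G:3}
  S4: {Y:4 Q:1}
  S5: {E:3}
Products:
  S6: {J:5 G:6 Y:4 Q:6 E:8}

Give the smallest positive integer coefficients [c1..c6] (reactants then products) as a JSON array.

J: 3·0+3·5+2·0+3·0+4·0 = 15 | 3·5 = 15
G: 3·0+3·4+2·3+3·0+4·0 = 18 | 3·6 = 18
Y: 3·0+3·0+2·0+3·4+4·0 = 12 | 3·4 = 12
Q: 3·1+3·4+2·0+3·1+4·0 = 18 | 3·6 = 18
E: 3·2+3·2+2·0+3·0+4·3 = 24 | 3·8 = 24
gcd(3,3,2,3,4,3) = 1

Coefficients: [3, 3, 2, 3, 4, 3]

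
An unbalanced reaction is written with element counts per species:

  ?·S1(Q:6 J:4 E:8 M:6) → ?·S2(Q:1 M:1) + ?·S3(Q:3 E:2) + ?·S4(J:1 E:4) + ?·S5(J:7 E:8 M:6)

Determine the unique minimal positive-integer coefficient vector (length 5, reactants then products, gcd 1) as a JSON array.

Q: 2·6 = 12 | 6·1+2·3+1·0+1·0 = 12
J: 2·4 = 8 | 6·0+2·0+1·1+1·7 = 8
E: 2·8 = 16 | 6·0+2·2+1·4+1·8 = 16
M: 2·6 = 12 | 6·1+2·0+1·0+1·6 = 12
gcd(2,6,2,1,1) = 1

Coefficients: [2, 6, 2, 1, 1]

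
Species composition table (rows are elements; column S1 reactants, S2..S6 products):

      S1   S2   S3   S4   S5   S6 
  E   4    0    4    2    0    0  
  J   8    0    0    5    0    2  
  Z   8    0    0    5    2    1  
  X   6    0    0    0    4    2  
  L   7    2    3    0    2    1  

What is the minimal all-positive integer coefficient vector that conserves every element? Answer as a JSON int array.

E: 4·4 = 16 | 5·0+2·4+4·2+3·0+6·0 = 16
J: 4·8 = 32 | 5·0+2·0+4·5+3·0+6·2 = 32
Z: 4·8 = 32 | 5·0+2·0+4·5+3·2+6·1 = 32
X: 4·6 = 24 | 5·0+2·0+4·0+3·4+6·2 = 24
L: 4·7 = 28 | 5·2+2·3+4·0+3·2+6·1 = 28
gcd(4,5,2,4,3,6) = 1

Coefficients: [4, 5, 2, 4, 3, 6]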